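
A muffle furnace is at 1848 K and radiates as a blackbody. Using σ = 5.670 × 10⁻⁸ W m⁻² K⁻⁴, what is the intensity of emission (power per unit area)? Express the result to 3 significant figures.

I ≈ 6.61×10⁵ W/m²

Stefan–Boltzmann: I = σT⁴ = 5.670×10⁻⁸ × (1848)⁴ = 6.61×10⁵ W/m².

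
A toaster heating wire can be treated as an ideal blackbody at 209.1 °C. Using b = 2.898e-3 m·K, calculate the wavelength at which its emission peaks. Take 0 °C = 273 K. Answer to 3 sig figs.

T = 209.1 °C + 273 = 482.1 K.
Wien's displacement law: λ_max = b/T = (2.898×10⁻³ m·K)/(482.1 K) = 6.011×10⁻⁶ m.
That is 6.01 μm, in the infrared range.

λ_max ≈ 6.01 μm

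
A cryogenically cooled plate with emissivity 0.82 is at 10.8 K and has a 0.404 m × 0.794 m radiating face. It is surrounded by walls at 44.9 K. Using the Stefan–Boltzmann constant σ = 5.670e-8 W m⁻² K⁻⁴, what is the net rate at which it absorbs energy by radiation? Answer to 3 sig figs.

Net gain ≈ 0.0604 W

Area A = 0.404 × 0.794 = 0.320776 m².
Net radiated power P_net = εσA(T⁴ − T₀⁴) = 0.82×5.670×10⁻⁸×0.320776×(10.8⁴ − 44.9⁴).
T⁴ − T₀⁴ = 13604.9 − 4.06430×10⁶ = -4.05070×10⁶ K⁴, so P_net = -0.0604 W — negative, meaning a net gain of 0.0604 W.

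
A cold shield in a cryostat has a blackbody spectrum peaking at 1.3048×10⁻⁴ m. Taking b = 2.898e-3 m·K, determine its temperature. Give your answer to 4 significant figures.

T ≈ 22.21 K

Wien's law gives T = b/λ_max = (2.898×10⁻³ m·K)/(1.3048×10⁻⁴ m) = 22.21 K.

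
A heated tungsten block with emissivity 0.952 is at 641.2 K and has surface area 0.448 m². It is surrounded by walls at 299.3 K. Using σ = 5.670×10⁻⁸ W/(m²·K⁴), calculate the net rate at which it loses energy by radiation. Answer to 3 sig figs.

Net loss ≈ 3.89×10³ W

Area A = 0.448 m².
Net radiated power P_net = εσA(T⁴ − T₀⁴) = 0.952×5.670×10⁻⁸×0.448×(641.2⁴ − 299.3⁴).
T⁴ − T₀⁴ = 1.69034×10¹¹ − 8.02466×10⁹ = 1.61009×10¹¹ K⁴, so P_net = 3.89×10³ W.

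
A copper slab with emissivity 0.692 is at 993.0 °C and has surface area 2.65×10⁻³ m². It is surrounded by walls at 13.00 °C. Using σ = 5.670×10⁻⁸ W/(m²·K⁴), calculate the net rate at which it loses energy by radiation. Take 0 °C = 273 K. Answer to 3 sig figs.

T = 993.0 °C + 273 = 1266.0 K.
Surroundings: T = 13.00 °C + 273 = 286.00 K.
Area A = 2.65×10⁻³ m².
Net radiated power P_net = εσA(T⁴ − T₀⁴) = 0.692×5.670×10⁻⁸×2.65×10⁻³×(1266.0⁴ − 286.00⁴).
T⁴ − T₀⁴ = 2.56883×10¹² − 6.69059×10⁹ = 2.56214×10¹² K⁴, so P_net = 266 W.

Net loss ≈ 266 W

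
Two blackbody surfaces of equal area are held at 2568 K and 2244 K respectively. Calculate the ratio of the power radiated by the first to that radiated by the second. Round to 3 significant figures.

P₁/P₂ ≈ 1.72

With equal areas, P₁/P₂ = (T₁/T₂)⁴ = (2568/2244)⁴ = 1.72.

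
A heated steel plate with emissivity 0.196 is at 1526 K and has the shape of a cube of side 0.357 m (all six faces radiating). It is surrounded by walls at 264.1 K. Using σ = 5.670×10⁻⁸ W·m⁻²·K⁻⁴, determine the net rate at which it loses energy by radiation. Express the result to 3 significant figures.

Net loss ≈ 4.60×10⁴ W

Area A = 6s² = 6×(0.357 m)² = 0.764694 m².
Net radiated power P_net = εσA(T⁴ − T₀⁴) = 0.196×5.670×10⁻⁸×0.764694×(1526⁴ − 264.1⁴).
T⁴ − T₀⁴ = 5.42273×10¹² − 4.86490×10⁹ = 5.41787×10¹² K⁴, so P_net = 4.60×10⁴ W.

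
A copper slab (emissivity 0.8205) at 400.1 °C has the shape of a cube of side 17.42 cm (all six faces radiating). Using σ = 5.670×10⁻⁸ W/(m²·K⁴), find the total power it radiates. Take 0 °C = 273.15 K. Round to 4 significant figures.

P ≈ 1740 W

T = 400.1 °C + 273.15 = 673.25 K.
Area A = 6s² = 6×(0.1742 m)² = 0.182074 m².
P = εσAT⁴ = 0.8205 × 5.670×10⁻⁸ × 0.182074 × (673.25)⁴ = 1740 W.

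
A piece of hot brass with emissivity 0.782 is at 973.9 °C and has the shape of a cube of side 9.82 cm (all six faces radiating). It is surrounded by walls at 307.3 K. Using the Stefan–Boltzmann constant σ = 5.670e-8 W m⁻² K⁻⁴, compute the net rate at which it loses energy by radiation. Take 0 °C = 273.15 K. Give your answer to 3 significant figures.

T = 973.9 °C + 273.15 = 1247.05 K.
Area A = 6s² = 6×(0.0982 m)² = 0.0578594 m².
Net radiated power P_net = εσA(T⁴ − T₀⁴) = 0.782×5.670×10⁻⁸×0.0578594×(1247.05⁴ − 307.3⁴).
T⁴ − T₀⁴ = 2.41844×10¹² − 8.91765×10⁹ = 2.40952×10¹² K⁴, so P_net = 6.18×10³ W.

Net loss ≈ 6.18×10³ W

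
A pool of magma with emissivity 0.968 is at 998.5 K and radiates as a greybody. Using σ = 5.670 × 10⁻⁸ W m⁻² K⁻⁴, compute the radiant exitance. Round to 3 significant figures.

I ≈ 5.46×10⁴ W/m²

Stefan–Boltzmann: I = εσT⁴ = 0.968 × 5.670×10⁻⁸ × (998.5)⁴ = 5.46×10⁴ W/m².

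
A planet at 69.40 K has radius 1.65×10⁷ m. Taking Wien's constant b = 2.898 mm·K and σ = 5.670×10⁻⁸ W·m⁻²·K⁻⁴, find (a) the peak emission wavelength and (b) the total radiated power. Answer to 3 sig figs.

(a) λ_max = b/T = 2.898×10⁻³/69.40 = 4.176×10⁻⁵ m = 41.8 μm.
Surface area A = 4πR² = 4π(1.65×10⁷ m)² = 3.42119×10¹⁵ m².
(b) P = σAT⁴ = 5.670×10⁻⁸×3.42119×10¹⁵×(69.40)⁴ = 4.50×10¹⁵ W.

λ_max ≈ 41.8 μm; P ≈ 4.50×10¹⁵ W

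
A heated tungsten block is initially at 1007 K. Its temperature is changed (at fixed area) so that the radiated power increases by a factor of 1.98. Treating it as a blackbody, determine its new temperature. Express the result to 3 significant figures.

T₂ ≈ 1.19×10³ K

P ∝ T⁴, so T₂/T₁ = (P₂/P₁)^(1/4) = (1.98)^(1/4) = 1.18622.
T₂ = 1007 × 1.18622 = 1.19×10³ K.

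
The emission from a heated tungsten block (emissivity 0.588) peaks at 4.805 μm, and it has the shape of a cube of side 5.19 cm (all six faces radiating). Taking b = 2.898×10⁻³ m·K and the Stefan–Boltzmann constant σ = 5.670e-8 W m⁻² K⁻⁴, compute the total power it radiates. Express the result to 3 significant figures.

P ≈ 71.3 W

Wien's law: T = b/λ_max = 2.898×10⁻³/4.805×10⁻⁶ = 603.122 K.
Area A = 6s² = 6×(0.0519 m)² = 0.0161617 m².
Then P = εσAT⁴ = 0.588×5.670×10⁻⁸×0.0161617×(603.122)⁴ = 71.3 W.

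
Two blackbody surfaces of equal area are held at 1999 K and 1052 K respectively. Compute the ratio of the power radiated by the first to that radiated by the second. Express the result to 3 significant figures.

With equal areas, P₁/P₂ = (T₁/T₂)⁴ = (1999/1052)⁴ = 13.0.

P₁/P₂ ≈ 13.0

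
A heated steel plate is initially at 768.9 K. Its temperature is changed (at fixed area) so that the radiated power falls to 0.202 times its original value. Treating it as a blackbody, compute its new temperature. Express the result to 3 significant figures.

T₂ ≈ 515 K

P ∝ T⁴, so T₂/T₁ = (P₂/P₁)^(1/4) = (0.202)^(1/4) = 0.670406.
T₂ = 768.9 × 0.670406 = 515 K.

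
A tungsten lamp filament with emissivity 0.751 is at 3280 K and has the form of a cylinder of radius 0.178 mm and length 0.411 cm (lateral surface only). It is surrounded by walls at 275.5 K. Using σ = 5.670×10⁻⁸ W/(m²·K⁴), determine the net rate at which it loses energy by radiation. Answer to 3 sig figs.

Lateral area A = 2πrL = 2π×1.78×10⁻⁴×4.11×10⁻³ = 4.59665×10⁻⁶ m².
Net radiated power P_net = εσA(T⁴ − T₀⁴) = 0.751×5.670×10⁻⁸×4.59665×10⁻⁶×(3280⁴ − 275.5⁴).
T⁴ − T₀⁴ = 1.15743×10¹⁴ − 5.76085×10⁹ = 1.15737×10¹⁴ K⁴, so P_net = 22.7 W.

Net loss ≈ 22.7 W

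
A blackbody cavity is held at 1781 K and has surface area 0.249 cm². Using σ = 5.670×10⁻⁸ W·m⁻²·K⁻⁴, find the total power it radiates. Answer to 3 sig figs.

Area A = 0.249 cm² = 2.49×10⁻⁵ m².
P = σAT⁴ = 5.670×10⁻⁸ × 2.49×10⁻⁵ × (1781)⁴ = 14.2 W.

P ≈ 14.2 W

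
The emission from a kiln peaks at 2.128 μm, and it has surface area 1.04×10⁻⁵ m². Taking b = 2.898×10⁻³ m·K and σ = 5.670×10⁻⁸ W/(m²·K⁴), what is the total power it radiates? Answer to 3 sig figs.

P ≈ 2.03 W

Wien's law: T = b/λ_max = 2.898×10⁻³/2.128×10⁻⁶ = 1361.84 K.
Area A = 1.04×10⁻⁵ m².
Then P = σAT⁴ = 5.670×10⁻⁸×1.04×10⁻⁵×(1361.84)⁴ = 2.03 W.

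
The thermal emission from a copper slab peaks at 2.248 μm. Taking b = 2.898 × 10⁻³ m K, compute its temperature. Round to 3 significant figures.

Wien's law gives T = b/λ_max = (2.898×10⁻³ m·K)/(2.248×10⁻⁶ m) = 1.29×10³ K.

T ≈ 1.29×10³ K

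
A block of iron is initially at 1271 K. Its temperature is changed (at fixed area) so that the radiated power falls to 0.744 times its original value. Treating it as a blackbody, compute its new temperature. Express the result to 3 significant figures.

T₂ ≈ 1.18×10³ K

P ∝ T⁴, so T₂/T₁ = (P₂/P₁)^(1/4) = (0.744)^(1/4) = 0.928738.
T₂ = 1271 × 0.928738 = 1.18×10³ K.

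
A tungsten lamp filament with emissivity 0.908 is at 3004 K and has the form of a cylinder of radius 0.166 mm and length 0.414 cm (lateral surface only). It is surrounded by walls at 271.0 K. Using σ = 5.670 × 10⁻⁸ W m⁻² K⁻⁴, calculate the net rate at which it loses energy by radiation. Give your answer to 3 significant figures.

Net loss ≈ 18.1 W

Lateral area A = 2πrL = 2π×1.66×10⁻⁴×4.14×10⁻³ = 4.31806×10⁻⁶ m².
Net radiated power P_net = εσA(T⁴ − T₀⁴) = 0.908×5.670×10⁻⁸×4.31806×10⁻⁶×(3004⁴ − 271.0⁴).
T⁴ − T₀⁴ = 8.14329×10¹³ − 5.39358×10⁹ = 8.14275×10¹³ K⁴, so P_net = 18.1 W.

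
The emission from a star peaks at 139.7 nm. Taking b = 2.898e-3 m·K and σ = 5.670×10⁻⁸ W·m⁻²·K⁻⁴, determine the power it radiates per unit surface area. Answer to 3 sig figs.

I ≈ 1.05×10¹⁰ W/m²

Wien's law: T = b/λ_max = 2.898×10⁻³/1.397×10⁻⁷ = 20744.5 K.
Then I = σT⁴ = 5.670×10⁻⁸×(20744.5)⁴ = 1.05×10¹⁰ W/m².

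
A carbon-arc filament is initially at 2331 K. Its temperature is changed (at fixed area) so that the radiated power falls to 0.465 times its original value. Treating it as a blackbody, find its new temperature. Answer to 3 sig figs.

P ∝ T⁴, so T₂/T₁ = (P₂/P₁)^(1/4) = (0.465)^(1/4) = 0.825778.
T₂ = 2331 × 0.825778 = 1.92×10³ K.

T₂ ≈ 1.92×10³ K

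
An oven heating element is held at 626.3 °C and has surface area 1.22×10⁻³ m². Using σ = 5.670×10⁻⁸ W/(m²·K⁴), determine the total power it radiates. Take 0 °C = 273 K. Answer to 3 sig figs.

P ≈ 45.2 W

T = 626.3 °C + 273 = 899.3 K.
Area A = 1.22×10⁻³ m².
P = σAT⁴ = 5.670×10⁻⁸ × 1.22×10⁻³ × (899.3)⁴ = 45.2 W.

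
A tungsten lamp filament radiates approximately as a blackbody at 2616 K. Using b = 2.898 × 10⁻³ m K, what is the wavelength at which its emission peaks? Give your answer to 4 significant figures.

Wien's displacement law: λ_max = b/T = (2.898×10⁻³ m·K)/(2616 K) = 1.1078×10⁻⁶ m.
That is 1.108 μm, in the infrared range.

λ_max ≈ 1.108 μm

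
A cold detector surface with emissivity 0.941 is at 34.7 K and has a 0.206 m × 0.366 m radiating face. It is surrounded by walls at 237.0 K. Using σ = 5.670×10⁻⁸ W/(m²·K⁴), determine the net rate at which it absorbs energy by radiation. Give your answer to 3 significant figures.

Area A = 0.206 × 0.366 = 0.075396 m².
Net radiated power P_net = εσA(T⁴ − T₀⁴) = 0.941×5.670×10⁻⁸×0.075396×(34.7⁴ − 237.0⁴).
T⁴ − T₀⁴ = 1.44983×10⁶ − 3.15496×10⁹ = -3.15351×10⁹ K⁴, so P_net = -12.7 W — negative, meaning a net gain of 12.7 W.

Net gain ≈ 12.7 W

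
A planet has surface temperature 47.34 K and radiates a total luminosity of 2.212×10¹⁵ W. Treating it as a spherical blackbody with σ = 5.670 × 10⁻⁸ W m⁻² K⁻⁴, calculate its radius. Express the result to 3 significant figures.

R ≈ 2.49×10⁷ m

L = 4πR²σT⁴ ⇒ R = √(L/(4πσT⁴)).
σT⁴ = 0.284771 W/m², so R = √(2.212×10¹⁵/(4π×0.284771)) = 2.49×10⁷ m.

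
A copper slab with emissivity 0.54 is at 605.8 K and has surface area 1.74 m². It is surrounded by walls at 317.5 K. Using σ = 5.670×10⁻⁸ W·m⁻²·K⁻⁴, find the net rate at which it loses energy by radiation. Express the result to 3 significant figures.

Net loss ≈ 6.63×10³ W

Area A = 1.74 m².
Net radiated power P_net = εσA(T⁴ − T₀⁴) = 0.54×5.670×10⁻⁸×1.74×(605.8⁴ − 317.5⁴).
T⁴ − T₀⁴ = 1.34684×10¹¹ − 1.01619×10¹⁰ = 1.24522×10¹¹ K⁴, so P_net = 6.63×10³ W.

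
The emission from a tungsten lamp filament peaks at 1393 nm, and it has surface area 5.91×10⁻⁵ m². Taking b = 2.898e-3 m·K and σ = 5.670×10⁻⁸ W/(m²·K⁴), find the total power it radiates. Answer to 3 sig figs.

P ≈ 62.8 W

Wien's law: T = b/λ_max = 2.898×10⁻³/1.393×10⁻⁶ = 2080.40 K.
Area A = 5.91×10⁻⁵ m².
Then P = σAT⁴ = 5.670×10⁻⁸×5.91×10⁻⁵×(2080.40)⁴ = 62.8 W.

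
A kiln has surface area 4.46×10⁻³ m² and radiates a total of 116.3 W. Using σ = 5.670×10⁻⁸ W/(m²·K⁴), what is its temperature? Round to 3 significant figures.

T ≈ 824 K

Area A = 4.46×10⁻³ m².
P = σAT⁴ ⇒ T = (P/(σA))^(1/4) = (116.3/(5.670×10⁻⁸×4.46×10⁻³))^(1/4) = 824 K.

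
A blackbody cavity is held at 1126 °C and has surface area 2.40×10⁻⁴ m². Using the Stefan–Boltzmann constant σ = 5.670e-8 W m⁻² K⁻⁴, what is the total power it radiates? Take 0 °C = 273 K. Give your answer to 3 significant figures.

T = 1126 °C + 273 = 1399 K.
Area A = 2.40×10⁻⁴ m².
P = σAT⁴ = 5.670×10⁻⁸ × 2.40×10⁻⁴ × (1399)⁴ = 52.1 W.

P ≈ 52.1 W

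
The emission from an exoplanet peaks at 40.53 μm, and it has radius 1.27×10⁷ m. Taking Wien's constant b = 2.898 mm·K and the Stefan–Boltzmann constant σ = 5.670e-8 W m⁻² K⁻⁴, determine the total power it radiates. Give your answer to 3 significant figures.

P ≈ 3.00×10¹⁵ W

Wien's law: T = b/λ_max = 2.898×10⁻³/4.053×10⁻⁵ = 71.5026 K.
Surface area A = 4πR² = 4π(1.27×10⁷ m)² = 2.02683×10¹⁵ m².
Then P = σAT⁴ = 5.670×10⁻⁸×2.02683×10¹⁵×(71.5026)⁴ = 3.00×10¹⁵ W.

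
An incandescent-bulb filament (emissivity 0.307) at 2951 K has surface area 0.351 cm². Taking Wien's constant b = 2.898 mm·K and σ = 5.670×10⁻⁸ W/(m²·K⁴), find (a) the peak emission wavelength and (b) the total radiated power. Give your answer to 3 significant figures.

(a) λ_max = b/T = 2.898×10⁻³/2951 = 9.820×10⁻⁷ m = 0.982 μm.
Area A = 0.351 cm² = 3.51×10⁻⁵ m².
(b) P = εσAT⁴ = 0.307×5.670×10⁻⁸×3.51×10⁻⁵×(2951)⁴ = 46.3 W.

λ_max ≈ 0.982 μm; P ≈ 46.3 W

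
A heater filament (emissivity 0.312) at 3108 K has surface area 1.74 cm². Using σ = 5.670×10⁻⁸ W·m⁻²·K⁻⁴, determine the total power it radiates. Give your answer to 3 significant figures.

P ≈ 287 W

Area A = 1.74 cm² = 1.74×10⁻⁴ m².
P = εσAT⁴ = 0.312 × 5.670×10⁻⁸ × 1.74×10⁻⁴ × (3108)⁴ = 287 W.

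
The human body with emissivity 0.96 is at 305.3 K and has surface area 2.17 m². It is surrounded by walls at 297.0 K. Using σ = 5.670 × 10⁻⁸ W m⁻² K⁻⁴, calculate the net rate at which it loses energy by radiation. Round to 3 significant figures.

Net loss ≈ 107 W

Area A = 2.17 m².
Net radiated power P_net = εσA(T⁴ − T₀⁴) = 0.96×5.670×10⁻⁸×2.17×(305.3⁴ − 297.0⁴).
T⁴ − T₀⁴ = 8.68775×10⁹ − 7.78083×10⁹ = 9.06920×10⁸ K⁴, so P_net = 107 W.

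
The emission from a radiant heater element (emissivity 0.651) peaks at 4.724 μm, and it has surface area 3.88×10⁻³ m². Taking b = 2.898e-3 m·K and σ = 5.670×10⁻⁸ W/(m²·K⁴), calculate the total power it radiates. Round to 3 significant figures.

Wien's law: T = b/λ_max = 2.898×10⁻³/4.724×10⁻⁶ = 613.463 K.
Area A = 3.88×10⁻³ m².
Then P = εσAT⁴ = 0.651×5.670×10⁻⁸×3.88×10⁻³×(613.463)⁴ = 20.3 W.

P ≈ 20.3 W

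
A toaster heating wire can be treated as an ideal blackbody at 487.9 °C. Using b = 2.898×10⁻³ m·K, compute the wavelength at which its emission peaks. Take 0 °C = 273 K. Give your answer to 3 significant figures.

T = 487.9 °C + 273 = 760.9 K.
Wien's displacement law: λ_max = b/T = (2.898×10⁻³ m·K)/(760.9 K) = 3.809×10⁻⁶ m.
That is 3.81 μm, in the infrared range.

λ_max ≈ 3.81 μm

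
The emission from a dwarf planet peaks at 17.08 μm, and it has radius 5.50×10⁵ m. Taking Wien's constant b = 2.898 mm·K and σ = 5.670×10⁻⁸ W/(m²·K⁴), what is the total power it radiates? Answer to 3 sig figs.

Wien's law: T = b/λ_max = 2.898×10⁻³/1.708×10⁻⁵ = 169.672 K.
Surface area A = 4πR² = 4π(5.50×10⁵ m)² = 3.80133×10¹² m².
Then P = σAT⁴ = 5.670×10⁻⁸×3.80133×10¹²×(169.672)⁴ = 1.79×10¹⁴ W.

P ≈ 1.79×10¹⁴ W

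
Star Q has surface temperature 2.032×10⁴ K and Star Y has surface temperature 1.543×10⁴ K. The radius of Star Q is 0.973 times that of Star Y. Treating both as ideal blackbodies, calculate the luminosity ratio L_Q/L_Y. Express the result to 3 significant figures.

L ∝ R²T⁴, so L_Q/L_Y = (R_Q/R_Y)²(T_Q/T_Y)⁴ = (0.973)² × (2.032×10⁴/1.543×10⁴)⁴ = 0.946729 × 3.00768 = 2.85.

L_Q/L_Y ≈ 2.85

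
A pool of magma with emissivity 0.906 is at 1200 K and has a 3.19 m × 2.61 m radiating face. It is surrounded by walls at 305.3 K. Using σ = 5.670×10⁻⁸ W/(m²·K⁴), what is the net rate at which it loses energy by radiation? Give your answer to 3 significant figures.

Net loss ≈ 8.83×10⁵ W

Area A = 3.19 × 2.61 = 8.3259 m².
Net radiated power P_net = εσA(T⁴ − T₀⁴) = 0.906×5.670×10⁻⁸×8.3259×(1200⁴ − 305.3⁴).
T⁴ − T₀⁴ = 2.07360×10¹² − 8.68775×10⁹ = 2.06491×10¹² K⁴, so P_net = 8.83×10⁵ W.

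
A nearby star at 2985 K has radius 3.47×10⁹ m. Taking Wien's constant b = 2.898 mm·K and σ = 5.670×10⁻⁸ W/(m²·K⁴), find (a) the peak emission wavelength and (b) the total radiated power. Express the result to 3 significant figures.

λ_max ≈ 0.971 μm; P ≈ 6.81×10²⁶ W

(a) λ_max = b/T = 2.898×10⁻³/2985 = 9.709×10⁻⁷ m = 0.971 μm.
Surface area A = 4πR² = 4π(3.47×10⁹ m)² = 1.51310×10²⁰ m².
(b) P = σAT⁴ = 5.670×10⁻⁸×1.51310×10²⁰×(2985)⁴ = 6.81×10²⁶ W.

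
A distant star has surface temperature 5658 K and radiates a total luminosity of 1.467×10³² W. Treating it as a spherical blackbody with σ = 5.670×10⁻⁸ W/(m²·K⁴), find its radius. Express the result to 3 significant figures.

L = 4πR²σT⁴ ⇒ R = √(L/(4πσT⁴)).
σT⁴ = 5.81079×10⁷ W/m², so R = √(1.467×10³²/(4π×5.81079×10⁷)) = 4.48×10¹¹ m.

R ≈ 4.48×10¹¹ m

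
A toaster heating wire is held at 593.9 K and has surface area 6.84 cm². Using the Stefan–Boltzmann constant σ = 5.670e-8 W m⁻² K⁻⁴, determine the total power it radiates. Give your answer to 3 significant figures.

Area A = 6.84 cm² = 6.84×10⁻⁴ m².
P = σAT⁴ = 5.670×10⁻⁸ × 6.84×10⁻⁴ × (593.9)⁴ = 4.82 W.

P ≈ 4.82 W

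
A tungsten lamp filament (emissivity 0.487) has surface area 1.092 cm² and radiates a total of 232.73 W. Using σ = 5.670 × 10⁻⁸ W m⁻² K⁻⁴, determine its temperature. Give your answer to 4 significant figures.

T ≈ 2964 K

Area A = 1.092 cm² = 1.092×10⁻⁴ m².
P = εσAT⁴ ⇒ T = (P/(εσA))^(1/4) = (232.73/(0.487×5.670×10⁻⁸×1.092×10⁻⁴))^(1/4) = 2964 K.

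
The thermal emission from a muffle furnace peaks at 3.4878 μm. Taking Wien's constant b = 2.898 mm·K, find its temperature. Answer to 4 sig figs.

Wien's law gives T = b/λ_max = (2.898×10⁻³ m·K)/(3.4878×10⁻⁶ m) = 830.9 K.

T ≈ 830.9 K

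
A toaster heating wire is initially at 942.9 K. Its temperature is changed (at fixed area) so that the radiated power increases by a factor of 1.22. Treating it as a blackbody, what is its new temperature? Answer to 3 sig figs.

P ∝ T⁴, so T₂/T₁ = (P₂/P₁)^(1/4) = (1.22)^(1/4) = 1.05097.
T₂ = 942.9 × 1.05097 = 991 K.

T₂ ≈ 991 K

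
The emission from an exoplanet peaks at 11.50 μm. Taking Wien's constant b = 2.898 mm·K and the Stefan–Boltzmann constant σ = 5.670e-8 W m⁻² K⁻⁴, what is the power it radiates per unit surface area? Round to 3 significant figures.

I ≈ 229 W/m²

Wien's law: T = b/λ_max = 2.898×10⁻³/1.150×10⁻⁵ = 252.000 K.
Then I = σT⁴ = 5.670×10⁻⁸×(252.000)⁴ = 229 W/m².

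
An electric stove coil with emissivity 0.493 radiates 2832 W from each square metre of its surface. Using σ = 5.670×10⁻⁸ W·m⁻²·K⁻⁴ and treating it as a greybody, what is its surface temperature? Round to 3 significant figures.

I = εσT⁴, so T = (I/εσ)^(1/4) = (2832/(0.493×5.670×10⁻⁸))^(1/4) = 564 K.

T ≈ 564 K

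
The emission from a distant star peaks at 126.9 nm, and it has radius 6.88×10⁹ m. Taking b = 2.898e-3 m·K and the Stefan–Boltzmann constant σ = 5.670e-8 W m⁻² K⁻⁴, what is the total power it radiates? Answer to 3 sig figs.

Wien's law: T = b/λ_max = 2.898×10⁻³/1.269×10⁻⁷ = 22836.9 K.
Surface area A = 4πR² = 4π(6.88×10⁹ m)² = 5.94822×10²⁰ m².
Then P = σAT⁴ = 5.670×10⁻⁸×5.94822×10²⁰×(22836.9)⁴ = 9.17×10³⁰ W.

P ≈ 9.17×10³⁰ W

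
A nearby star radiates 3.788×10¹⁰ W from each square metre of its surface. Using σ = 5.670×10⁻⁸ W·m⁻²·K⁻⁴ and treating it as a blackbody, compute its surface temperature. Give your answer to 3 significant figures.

I = σT⁴, so T = (I/σ)^(1/4) = (3.788×10¹⁰/(5.670×10⁻⁸))^(1/4) = 2.86×10⁴ K.

T ≈ 2.86×10⁴ K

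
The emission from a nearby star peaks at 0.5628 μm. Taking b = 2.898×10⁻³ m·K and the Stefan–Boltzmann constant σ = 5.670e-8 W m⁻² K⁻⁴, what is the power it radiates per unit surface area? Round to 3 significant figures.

I ≈ 3.99×10⁷ W/m²

Wien's law: T = b/λ_max = 2.898×10⁻³/5.628×10⁻⁷ = 5149.25 K.
Then I = σT⁴ = 5.670×10⁻⁸×(5149.25)⁴ = 3.99×10⁷ W/m².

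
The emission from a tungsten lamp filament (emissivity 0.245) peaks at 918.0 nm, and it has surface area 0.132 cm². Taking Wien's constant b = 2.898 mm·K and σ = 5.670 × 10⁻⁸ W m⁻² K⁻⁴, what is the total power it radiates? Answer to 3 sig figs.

P ≈ 18.2 W

Wien's law: T = b/λ_max = 2.898×10⁻³/9.180×10⁻⁷ = 3156.86 K.
Area A = 0.132 cm² = 1.32×10⁻⁵ m².
Then P = εσAT⁴ = 0.245×5.670×10⁻⁸×1.32×10⁻⁵×(3156.86)⁴ = 18.2 W.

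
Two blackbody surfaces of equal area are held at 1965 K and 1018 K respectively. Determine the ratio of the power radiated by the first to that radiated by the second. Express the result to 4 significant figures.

With equal areas, P₁/P₂ = (T₁/T₂)⁴ = (1965/1018)⁴ = 13.88.

P₁/P₂ ≈ 13.88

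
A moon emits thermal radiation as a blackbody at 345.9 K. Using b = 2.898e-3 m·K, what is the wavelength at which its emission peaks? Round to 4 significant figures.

Wien's displacement law: λ_max = b/T = (2.898×10⁻³ m·K)/(345.9 K) = 8.3781×10⁻⁶ m.
That is 8.378 μm, in the infrared range.

λ_max ≈ 8.378 μm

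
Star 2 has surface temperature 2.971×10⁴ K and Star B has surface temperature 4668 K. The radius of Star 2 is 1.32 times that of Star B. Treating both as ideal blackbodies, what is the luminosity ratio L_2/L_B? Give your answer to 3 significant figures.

L ∝ R²T⁴, so L_2/L_B = (R_2/R_B)²(T_2/T_B)⁴ = (1.32)² × (2.971×10⁴/4668)⁴ = 1.7424 × 1640.92 = 2.86×10³.

L_2/L_B ≈ 2.86×10³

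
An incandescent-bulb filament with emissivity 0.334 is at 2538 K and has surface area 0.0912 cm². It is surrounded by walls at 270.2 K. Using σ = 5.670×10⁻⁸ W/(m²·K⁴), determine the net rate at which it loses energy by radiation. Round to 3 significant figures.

Net loss ≈ 7.17 W

Area A = 0.0912 cm² = 9.12×10⁻⁶ m².
Net radiated power P_net = εσA(T⁴ − T₀⁴) = 0.334×5.670×10⁻⁸×9.12×10⁻⁶×(2538⁴ − 270.2⁴).
T⁴ − T₀⁴ = 4.14922×10¹³ − 5.33017×10⁹ = 4.14869×10¹³ K⁴, so P_net = 7.17 W.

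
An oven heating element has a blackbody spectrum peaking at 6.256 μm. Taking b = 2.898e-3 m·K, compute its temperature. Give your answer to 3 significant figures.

T ≈ 463 K

Wien's law gives T = b/λ_max = (2.898×10⁻³ m·K)/(6.256×10⁻⁶ m) = 463 K.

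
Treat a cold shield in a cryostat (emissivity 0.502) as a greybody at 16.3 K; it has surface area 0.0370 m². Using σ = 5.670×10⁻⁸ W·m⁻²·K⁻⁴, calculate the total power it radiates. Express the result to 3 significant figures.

P ≈ 7.43×10⁻⁵ W

Area A = 0.0370 m².
P = εσAT⁴ = 0.502 × 5.670×10⁻⁸ × 0.0370 × (16.3)⁴ = 7.43×10⁻⁵ W.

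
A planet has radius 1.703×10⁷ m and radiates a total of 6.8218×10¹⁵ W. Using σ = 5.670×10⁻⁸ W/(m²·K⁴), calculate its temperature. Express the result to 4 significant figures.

T ≈ 75.80 K

Surface area A = 4πR² = 4π(1.703×10⁷ m)² = 3.64451×10¹⁵ m².
P = σAT⁴ ⇒ T = (P/(σA))^(1/4) = (6.8218×10¹⁵/(5.670×10⁻⁸×3.64451×10¹⁵))^(1/4) = 75.80 K.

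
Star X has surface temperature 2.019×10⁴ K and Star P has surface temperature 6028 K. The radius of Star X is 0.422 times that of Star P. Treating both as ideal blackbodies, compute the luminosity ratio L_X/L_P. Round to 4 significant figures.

L ∝ R²T⁴, so L_X/L_P = (R_X/R_P)²(T_X/T_P)⁴ = (0.422)² × (2.019×10⁴/6028)⁴ = 0.178084 × 125.850 = 22.41.

L_X/L_P ≈ 22.41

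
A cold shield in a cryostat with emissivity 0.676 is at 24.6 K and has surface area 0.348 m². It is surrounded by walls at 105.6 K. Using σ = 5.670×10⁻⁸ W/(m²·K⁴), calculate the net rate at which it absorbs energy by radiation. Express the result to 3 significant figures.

Area A = 0.348 m².
Net radiated power P_net = εσA(T⁴ − T₀⁴) = 0.676×5.670×10⁻⁸×0.348×(24.6⁴ − 105.6⁴).
T⁴ − T₀⁴ = 3.66219×10⁵ − 1.24353×10⁸ = -1.23987×10⁸ K⁴, so P_net = -1.65 W — negative, meaning a net gain of 1.65 W.

Net gain ≈ 1.65 W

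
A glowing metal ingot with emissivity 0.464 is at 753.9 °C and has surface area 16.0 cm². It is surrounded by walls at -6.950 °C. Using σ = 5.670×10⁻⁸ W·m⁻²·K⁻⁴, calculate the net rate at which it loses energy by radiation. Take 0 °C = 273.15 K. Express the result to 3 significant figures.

Net loss ≈ 46.6 W

T = 753.9 °C + 273.15 = 1027.05 K.
Surroundings: T = -6.950 °C + 273.15 = 266.200 K.
Area A = 16.0 cm² = 1.60×10⁻³ m².
Net radiated power P_net = εσA(T⁴ − T₀⁴) = 0.464×5.670×10⁻⁸×1.60×10⁻³×(1027.05⁴ − 266.200⁴).
T⁴ − T₀⁴ = 1.11267×10¹² − 5.02149×10⁹ = 1.10765×10¹² K⁴, so P_net = 46.6 W.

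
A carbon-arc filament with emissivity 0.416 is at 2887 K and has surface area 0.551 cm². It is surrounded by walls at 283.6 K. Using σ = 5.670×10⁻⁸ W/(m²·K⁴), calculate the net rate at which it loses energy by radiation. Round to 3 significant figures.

Net loss ≈ 90.3 W

Area A = 0.551 cm² = 5.51×10⁻⁵ m².
Net radiated power P_net = εσA(T⁴ − T₀⁴) = 0.416×5.670×10⁻⁸×5.51×10⁻⁵×(2887⁴ − 283.6⁴).
T⁴ − T₀⁴ = 6.94684×10¹³ − 6.46882×10⁹ = 6.94619×10¹³ K⁴, so P_net = 90.3 W.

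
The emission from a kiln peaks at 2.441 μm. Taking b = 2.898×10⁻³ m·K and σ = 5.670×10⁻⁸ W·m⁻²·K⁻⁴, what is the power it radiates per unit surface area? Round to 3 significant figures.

Wien's law: T = b/λ_max = 2.898×10⁻³/2.441×10⁻⁶ = 1187.22 K.
Then I = σT⁴ = 5.670×10⁻⁸×(1187.22)⁴ = 1.13×10⁵ W/m².

I ≈ 1.13×10⁵ W/m²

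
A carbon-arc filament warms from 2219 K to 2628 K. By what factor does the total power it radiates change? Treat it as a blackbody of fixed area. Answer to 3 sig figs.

P₂/P₁ ≈ 1.97

P ∝ T⁴, so P₂/P₁ = (T₂/T₁)⁴ = (2628/2219)⁴ = (1.18432)⁴ = 1.97.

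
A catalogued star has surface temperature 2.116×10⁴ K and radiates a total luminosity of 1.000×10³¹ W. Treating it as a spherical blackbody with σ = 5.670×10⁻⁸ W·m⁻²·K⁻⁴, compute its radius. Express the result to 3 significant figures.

R ≈ 8.37×10⁹ m

L = 4πR²σT⁴ ⇒ R = √(L/(4πσT⁴)).
σT⁴ = 1.13670×10¹⁰ W/m², so R = √(1.000×10³¹/(4π×1.13670×10¹⁰)) = 8.37×10⁹ m.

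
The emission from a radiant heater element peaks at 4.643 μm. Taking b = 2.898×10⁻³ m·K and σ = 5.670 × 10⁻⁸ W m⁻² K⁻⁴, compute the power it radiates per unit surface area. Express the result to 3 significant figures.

I ≈ 8.61×10³ W/m²

Wien's law: T = b/λ_max = 2.898×10⁻³/4.643×10⁻⁶ = 624.165 K.
Then I = σT⁴ = 5.670×10⁻⁸×(624.165)⁴ = 8.61×10³ W/m².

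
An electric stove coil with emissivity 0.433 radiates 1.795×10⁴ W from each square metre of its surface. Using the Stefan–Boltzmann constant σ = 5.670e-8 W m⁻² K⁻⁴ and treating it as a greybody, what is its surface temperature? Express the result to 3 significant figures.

I = εσT⁴, so T = (I/εσ)^(1/4) = (1.795×10⁴/(0.433×5.670×10⁻⁸))^(1/4) = 925 K.

T ≈ 925 K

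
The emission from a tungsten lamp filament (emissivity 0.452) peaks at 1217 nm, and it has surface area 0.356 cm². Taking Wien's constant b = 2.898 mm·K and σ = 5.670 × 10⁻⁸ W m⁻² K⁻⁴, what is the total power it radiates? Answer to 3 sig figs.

Wien's law: T = b/λ_max = 2.898×10⁻³/1.217×10⁻⁶ = 2381.27 K.
Area A = 0.356 cm² = 3.56×10⁻⁵ m².
Then P = εσAT⁴ = 0.452×5.670×10⁻⁸×3.56×10⁻⁵×(2381.27)⁴ = 29.3 W.

P ≈ 29.3 W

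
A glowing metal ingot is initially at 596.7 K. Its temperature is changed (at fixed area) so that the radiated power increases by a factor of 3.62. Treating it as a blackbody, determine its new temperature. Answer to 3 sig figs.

T₂ ≈ 823 K

P ∝ T⁴, so T₂/T₁ = (P₂/P₁)^(1/4) = (3.62)^(1/4) = 1.37936.
T₂ = 596.7 × 1.37936 = 823 K.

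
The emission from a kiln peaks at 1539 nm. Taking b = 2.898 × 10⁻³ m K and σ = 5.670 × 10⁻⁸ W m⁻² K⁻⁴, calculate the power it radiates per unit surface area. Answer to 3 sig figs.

Wien's law: T = b/λ_max = 2.898×10⁻³/1.539×10⁻⁶ = 1883.04 K.
Then I = σT⁴ = 5.670×10⁻⁸×(1883.04)⁴ = 7.13×10⁵ W/m².

I ≈ 7.13×10⁵ W/m²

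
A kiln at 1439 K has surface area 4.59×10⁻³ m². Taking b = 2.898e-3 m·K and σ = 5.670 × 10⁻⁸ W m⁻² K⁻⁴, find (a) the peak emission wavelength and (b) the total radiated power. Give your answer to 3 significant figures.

(a) λ_max = b/T = 2.898×10⁻³/1439 = 2.014×10⁻⁶ m = 2.01 μm.
Area A = 4.59×10⁻³ m².
(b) P = σAT⁴ = 5.670×10⁻⁸×4.59×10⁻³×(1439)⁴ = 1.12×10³ W.

λ_max ≈ 2.01 μm; P ≈ 1.12×10³ W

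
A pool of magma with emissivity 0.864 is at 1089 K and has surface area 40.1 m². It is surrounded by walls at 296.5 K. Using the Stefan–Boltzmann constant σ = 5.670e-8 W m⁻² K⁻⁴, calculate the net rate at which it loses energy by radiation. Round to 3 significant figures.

Net loss ≈ 2.75×10⁶ W

Area A = 40.1 m².
Net radiated power P_net = εσA(T⁴ − T₀⁴) = 0.864×5.670×10⁻⁸×40.1×(1089⁴ − 296.5⁴).
T⁴ − T₀⁴ = 1.40641×10¹² − 7.72856×10⁹ = 1.39868×10¹² K⁴, so P_net = 2.75×10⁶ W.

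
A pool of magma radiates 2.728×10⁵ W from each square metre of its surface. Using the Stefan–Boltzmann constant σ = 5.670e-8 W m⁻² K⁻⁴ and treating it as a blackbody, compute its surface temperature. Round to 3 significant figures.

T ≈ 1.48×10³ K

I = σT⁴, so T = (I/σ)^(1/4) = (2.728×10⁵/(5.670×10⁻⁸))^(1/4) = 1.48×10³ K.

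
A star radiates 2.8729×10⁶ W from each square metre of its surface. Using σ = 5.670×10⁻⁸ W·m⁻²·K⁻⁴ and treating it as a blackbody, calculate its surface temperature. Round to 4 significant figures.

I = σT⁴, so T = (I/σ)^(1/4) = (2.8729×10⁶/(5.670×10⁻⁸))^(1/4) = 2668 K.

T ≈ 2668 K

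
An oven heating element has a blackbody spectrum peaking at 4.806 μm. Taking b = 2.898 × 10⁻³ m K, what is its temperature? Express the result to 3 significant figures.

T ≈ 603 K

Wien's law gives T = b/λ_max = (2.898×10⁻³ m·K)/(4.806×10⁻⁶ m) = 603 K.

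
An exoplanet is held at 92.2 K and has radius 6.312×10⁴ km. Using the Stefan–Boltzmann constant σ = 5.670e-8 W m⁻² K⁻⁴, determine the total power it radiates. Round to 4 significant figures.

P ≈ 2.051×10¹⁷ W

Surface area A = 4πR² = 4π(6.312×10⁷ m)² = 5.00661×10¹⁶ m².
P = σAT⁴ = 5.670×10⁻⁸ × 5.00661×10¹⁶ × (92.2)⁴ = 2.051×10¹⁷ W.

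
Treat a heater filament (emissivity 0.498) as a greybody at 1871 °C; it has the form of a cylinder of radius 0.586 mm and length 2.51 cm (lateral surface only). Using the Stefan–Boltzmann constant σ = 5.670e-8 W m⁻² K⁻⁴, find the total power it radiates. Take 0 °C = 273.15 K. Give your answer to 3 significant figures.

T = 1871 °C + 273.15 = 2144.15 K.
Lateral area A = 2πrL = 2π×5.86×10⁻⁴×0.0251 = 9.24169×10⁻⁵ m².
P = εσAT⁴ = 0.498 × 5.670×10⁻⁸ × 9.24169×10⁻⁵ × (2144.15)⁴ = 55.2 W.

P ≈ 55.2 W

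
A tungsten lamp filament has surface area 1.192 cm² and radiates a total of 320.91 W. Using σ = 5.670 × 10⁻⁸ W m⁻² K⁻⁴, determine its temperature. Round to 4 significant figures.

T ≈ 2625 K

Area A = 1.192 cm² = 1.192×10⁻⁴ m².
P = σAT⁴ ⇒ T = (P/(σA))^(1/4) = (320.91/(5.670×10⁻⁸×1.192×10⁻⁴))^(1/4) = 2625 K.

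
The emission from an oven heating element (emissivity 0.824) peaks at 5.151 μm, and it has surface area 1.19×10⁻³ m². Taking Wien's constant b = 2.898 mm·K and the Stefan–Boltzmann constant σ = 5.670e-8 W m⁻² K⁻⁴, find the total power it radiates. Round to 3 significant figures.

Wien's law: T = b/λ_max = 2.898×10⁻³/5.151×10⁻⁶ = 562.609 K.
Area A = 1.19×10⁻³ m².
Then P = εσAT⁴ = 0.824×5.670×10⁻⁸×1.19×10⁻³×(562.609)⁴ = 5.57 W.

P ≈ 5.57 W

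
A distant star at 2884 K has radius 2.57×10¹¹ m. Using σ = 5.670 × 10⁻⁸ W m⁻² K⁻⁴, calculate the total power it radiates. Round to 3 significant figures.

Surface area A = 4πR² = 4π(2.57×10¹¹ m)² = 8.29996×10²³ m².
P = σAT⁴ = 5.670×10⁻⁸ × 8.29996×10²³ × (2884)⁴ = 3.26×10³⁰ W.

P ≈ 3.26×10³⁰ W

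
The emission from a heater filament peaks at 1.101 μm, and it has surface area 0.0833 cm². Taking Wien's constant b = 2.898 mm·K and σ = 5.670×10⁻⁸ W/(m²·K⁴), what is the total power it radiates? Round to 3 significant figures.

P ≈ 22.7 W

Wien's law: T = b/λ_max = 2.898×10⁻³/1.101×10⁻⁶ = 2632.15 K.
Area A = 0.0833 cm² = 8.33×10⁻⁶ m².
Then P = σAT⁴ = 5.670×10⁻⁸×8.33×10⁻⁶×(2632.15)⁴ = 22.7 W.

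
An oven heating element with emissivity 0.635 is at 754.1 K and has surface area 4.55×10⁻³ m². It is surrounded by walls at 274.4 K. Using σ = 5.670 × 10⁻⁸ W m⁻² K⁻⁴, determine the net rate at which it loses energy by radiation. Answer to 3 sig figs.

Area A = 4.55×10⁻³ m².
Net radiated power P_net = εσA(T⁴ − T₀⁴) = 0.635×5.670×10⁻⁸×4.55×10⁻³×(754.1⁴ − 274.4⁴).
T⁴ − T₀⁴ = 3.23382×10¹¹ − 5.66939×10⁹ = 3.17713×10¹¹ K⁴, so P_net = 52.0 W.

Net loss ≈ 52.0 W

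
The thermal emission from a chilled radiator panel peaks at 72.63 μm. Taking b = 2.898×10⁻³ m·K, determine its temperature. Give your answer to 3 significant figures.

T ≈ 39.9 K

Wien's law gives T = b/λ_max = (2.898×10⁻³ m·K)/(7.263×10⁻⁵ m) = 39.9 K.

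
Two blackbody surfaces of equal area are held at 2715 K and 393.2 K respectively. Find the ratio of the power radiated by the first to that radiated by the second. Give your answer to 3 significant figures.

P₁/P₂ ≈ 2.27×10³

With equal areas, P₁/P₂ = (T₁/T₂)⁴ = (2715/393.2)⁴ = 2.27×10³.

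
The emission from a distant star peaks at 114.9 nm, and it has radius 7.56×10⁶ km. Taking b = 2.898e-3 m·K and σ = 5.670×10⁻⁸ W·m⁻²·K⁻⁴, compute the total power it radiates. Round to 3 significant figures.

Wien's law: T = b/λ_max = 2.898×10⁻³/1.149×10⁻⁷ = 25221.9 K.
Surface area A = 4πR² = 4π(7.56×10⁹ m)² = 7.18213×10²⁰ m².
Then P = σAT⁴ = 5.670×10⁻⁸×7.18213×10²⁰×(25221.9)⁴ = 1.65×10³¹ W.

P ≈ 1.65×10³¹ W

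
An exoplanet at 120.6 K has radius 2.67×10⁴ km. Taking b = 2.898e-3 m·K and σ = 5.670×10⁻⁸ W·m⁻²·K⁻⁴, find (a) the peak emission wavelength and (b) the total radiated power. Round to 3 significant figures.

(a) λ_max = b/T = 2.898×10⁻³/120.6 = 2.403×10⁻⁵ m = 24.0 μm.
Surface area A = 4πR² = 4π(2.67×10⁷ m)² = 8.95844×10¹⁵ m².
(b) P = σAT⁴ = 5.670×10⁻⁸×8.95844×10¹⁵×(120.6)⁴ = 1.07×10¹⁷ W.

λ_max ≈ 24.0 μm; P ≈ 1.07×10¹⁷ W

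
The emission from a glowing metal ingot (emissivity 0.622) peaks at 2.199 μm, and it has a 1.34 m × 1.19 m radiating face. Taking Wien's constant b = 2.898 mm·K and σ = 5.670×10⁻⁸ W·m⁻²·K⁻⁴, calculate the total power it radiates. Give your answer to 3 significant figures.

Wien's law: T = b/λ_max = 2.898×10⁻³/2.199×10⁻⁶ = 1317.87 K.
Area A = 1.34 × 1.19 = 1.5946 m².
Then P = εσAT⁴ = 0.622×5.670×10⁻⁸×1.5946×(1317.87)⁴ = 1.70×10⁵ W.

P ≈ 1.70×10⁵ W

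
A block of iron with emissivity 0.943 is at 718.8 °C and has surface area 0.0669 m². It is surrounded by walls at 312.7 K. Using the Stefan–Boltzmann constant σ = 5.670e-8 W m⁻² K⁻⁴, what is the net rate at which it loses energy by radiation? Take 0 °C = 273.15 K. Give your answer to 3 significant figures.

T = 718.8 °C + 273.15 = 991.95 K.
Area A = 0.0669 m².
Net radiated power P_net = εσA(T⁴ − T₀⁴) = 0.943×5.670×10⁻⁸×0.0669×(991.95⁴ − 312.7⁴).
T⁴ − T₀⁴ = 9.68187×10¹¹ − 9.56118×10⁹ = 9.58626×10¹¹ K⁴, so P_net = 3.43×10³ W.

Net loss ≈ 3.43×10³ W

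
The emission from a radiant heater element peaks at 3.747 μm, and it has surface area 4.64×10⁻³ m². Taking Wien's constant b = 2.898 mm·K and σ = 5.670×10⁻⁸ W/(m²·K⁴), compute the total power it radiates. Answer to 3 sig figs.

Wien's law: T = b/λ_max = 2.898×10⁻³/3.747×10⁻⁶ = 773.419 K.
Area A = 4.64×10⁻³ m².
Then P = σAT⁴ = 5.670×10⁻⁸×4.64×10⁻³×(773.419)⁴ = 94.1 W.

P ≈ 94.1 W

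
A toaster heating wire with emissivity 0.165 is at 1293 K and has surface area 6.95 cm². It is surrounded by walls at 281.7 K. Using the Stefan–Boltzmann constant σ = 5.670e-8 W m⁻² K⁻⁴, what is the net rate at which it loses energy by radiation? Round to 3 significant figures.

Area A = 6.95 cm² = 6.95×10⁻⁴ m².
Net radiated power P_net = εσA(T⁴ − T₀⁴) = 0.165×5.670×10⁻⁸×6.95×10⁻⁴×(1293⁴ − 281.7⁴).
T⁴ − T₀⁴ = 2.79508×10¹² − 6.29720×10⁹ = 2.78878×10¹² K⁴, so P_net = 18.1 W.

Net loss ≈ 18.1 W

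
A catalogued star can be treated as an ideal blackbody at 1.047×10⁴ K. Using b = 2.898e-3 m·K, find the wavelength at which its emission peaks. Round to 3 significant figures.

Wien's displacement law: λ_max = b/T = (2.898×10⁻³ m·K)/(1.047×10⁴ K) = 2.768×10⁻⁷ m.
That is 277 nm, in the ultraviolet range.

λ_max ≈ 277 nm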